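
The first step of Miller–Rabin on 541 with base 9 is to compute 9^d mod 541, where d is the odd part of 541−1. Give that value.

541 − 1 = 540 = 2^2 · 135, so d = 135.
9^1 ≡ 9 (mod 541)
9^2 ≡ 9^2 = 81 ≡ 81 (mod 541)
9^4 ≡ 81^2 = 6561 ≡ 69 (mod 541)
9^8 ≡ 69^2 = 4761 ≡ 433 (mod 541)
9^16 ≡ 433^2 = 187489 ≡ 303 (mod 541)
9^32 ≡ 303^2 = 91809 ≡ 380 (mod 541)
9^64 ≡ 380^2 = 144400 ≡ 494 (mod 541)
9^128 ≡ 494^2 = 244036 ≡ 45 (mod 541)
135 = 128 + 4 + 2 + 1 in binary powers of 2.
So 9^135 ≡ 45 · 69 · 81 · 9 ≡ 1 (mod 541).
Since 9^d ≡ 1 (mod 541), base 9 does not prove 541 composite.

1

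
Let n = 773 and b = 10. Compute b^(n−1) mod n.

1

10^1 ≡ 10 (mod 773)
10^2 ≡ 10^2 = 100 ≡ 100 (mod 773)
10^4 ≡ 100^2 = 10000 ≡ 724 (mod 773)
10^8 ≡ 724^2 = 524176 ≡ 82 (mod 773)
10^16 ≡ 82^2 = 6724 ≡ 540 (mod 773)
10^32 ≡ 540^2 = 291600 ≡ 179 (mod 773)
10^64 ≡ 179^2 = 32041 ≡ 348 (mod 773)
10^128 ≡ 348^2 = 121104 ≡ 516 (mod 773)
10^256 ≡ 516^2 = 266256 ≡ 344 (mod 773)
10^512 ≡ 344^2 = 118336 ≡ 67 (mod 773)
772 = 512 + 256 + 4 in binary powers of 2.
So 10^772 ≡ 67 · 344 · 724 ≡ 1 (mod 773).
Since the result is 1, base 10 gives no evidence that 773 is composite.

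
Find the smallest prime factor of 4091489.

4091489 is odd.
Digit sum 35, not divisible by 3.
Ends in 9: not divisible by 5.
7: 4091489 = 7·584498 + 3
11: 4091489 = 11·371953 + 6
13: 4091489 = 13·314729 + 12
17: 4091489 = 17·240675 + 14
19: 4091489 = 19·215341 + 10
23: 4091489 = 23·177890 + 19
29: 4091489 = 29·141085 + 24
31: 4091489 = 31·131983 + 16
37: 4091489 = 37·110580 + 29
41: 4091489 = 41·99792 + 17
43: 4091489 = 43·95150 + 39
47: 4091489 = 47·87052 + 45
53: 4091489 = 53·77197 + 48
59: 4091489 = 59·69347 + 16
61: 4091489 = 61·67073 + 36
67: 4091489 = 67·61067

67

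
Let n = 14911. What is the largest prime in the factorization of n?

37

14911 = 13 · 1147
1147 = 31 · 37
37 is prime.
So 14911 = 13 · 31 · 37; the largest prime factor is 37.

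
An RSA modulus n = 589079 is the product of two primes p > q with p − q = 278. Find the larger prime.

919

Since p = q + 278, we have 589079 = q(q + 278), so q² + 278q − 589079 = 0.
Discriminant: 278² + 4·589079 = 77284 + 2356316 = 2433600; √2433600 = 1560.
q = (−278 + 1560)/2 = 641, and p = q + 278 = 919.
Check: 641 · 919 = 589079.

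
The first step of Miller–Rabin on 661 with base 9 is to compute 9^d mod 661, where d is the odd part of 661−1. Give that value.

1

661 − 1 = 660 = 2^2 · 165, so d = 165.
9^1 ≡ 9 (mod 661)
9^2 ≡ 9^2 = 81 ≡ 81 (mod 661)
9^4 ≡ 81^2 = 6561 ≡ 612 (mod 661)
9^8 ≡ 612^2 = 374544 ≡ 418 (mod 661)
9^16 ≡ 418^2 = 174724 ≡ 220 (mod 661)
9^32 ≡ 220^2 = 48400 ≡ 147 (mod 661)
9^64 ≡ 147^2 = 21609 ≡ 457 (mod 661)
9^128 ≡ 457^2 = 208849 ≡ 634 (mod 661)
165 = 128 + 32 + 4 + 1 in binary powers of 2.
So 9^165 ≡ 634 · 147 · 612 · 9 ≡ 1 (mod 661).
Since 9^d ≡ 1 (mod 661), base 9 does not prove 661 composite.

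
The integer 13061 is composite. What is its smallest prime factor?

13061 is odd.
Digit sum 11, not divisible by 3.
Ends in 1: not divisible by 5.
7: 13061 = 7·1865 + 6
11: 13061 = 11·1187 + 4
13: 13061 = 13·1004 + 9
17: 13061 = 17·768 + 5
19: 13061 = 19·687 + 8
23: 13061 = 23·567 + 20
29: 13061 = 29·450 + 11
31: 13061 = 31·421 + 10
37: 13061 = 37·353

37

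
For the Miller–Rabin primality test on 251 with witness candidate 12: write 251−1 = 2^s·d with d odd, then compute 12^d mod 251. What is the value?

1

251 − 1 = 250 = 2^1 · 125, so d = 125.
12^1 ≡ 12 (mod 251)
12^2 ≡ 12^2 = 144 ≡ 144 (mod 251)
12^4 ≡ 144^2 = 20736 ≡ 154 (mod 251)
12^8 ≡ 154^2 = 23716 ≡ 122 (mod 251)
12^16 ≡ 122^2 = 14884 ≡ 75 (mod 251)
12^32 ≡ 75^2 = 5625 ≡ 103 (mod 251)
12^64 ≡ 103^2 = 10609 ≡ 67 (mod 251)
125 = 64 + 32 + 16 + 8 + 4 + 1 in binary powers of 2.
So 12^125 ≡ 67 · 103 · 75 · 122 · 154 · 12 ≡ 1 (mod 251).
Since 12^d ≡ 1 (mod 251), base 12 does not prove 251 composite.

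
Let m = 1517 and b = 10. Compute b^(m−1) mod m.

10

10^1 ≡ 10 (mod 1517)
10^2 ≡ 10^2 = 100 ≡ 100 (mod 1517)
10^4 ≡ 100^2 = 10000 ≡ 898 (mod 1517)
10^8 ≡ 898^2 = 806404 ≡ 877 (mod 1517)
10^16 ≡ 877^2 = 769129 ≡ 10 (mod 1517)
10^32 ≡ 10^2 = 100 ≡ 100 (mod 1517)
10^64 ≡ 100^2 = 10000 ≡ 898 (mod 1517)
10^128 ≡ 898^2 = 806404 ≡ 877 (mod 1517)
10^256 ≡ 877^2 = 769129 ≡ 10 (mod 1517)
10^512 ≡ 10^2 = 100 ≡ 100 (mod 1517)
10^1024 ≡ 100^2 = 10000 ≡ 898 (mod 1517)
1516 = 1024 + 256 + 128 + 64 + 32 + 8 + 4 in binary powers of 2.
So 10^1516 ≡ 898 · 10 · 877 · 898 · 100 · 877 · 898 ≡ 10 (mod 1517).
Since 10 ≠ 1, base 10 is a Fermat witness: 1517 is composite.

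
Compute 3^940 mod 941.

3^1 ≡ 3 (mod 941)
3^2 ≡ 3^2 = 9 ≡ 9 (mod 941)
3^4 ≡ 9^2 = 81 ≡ 81 (mod 941)
3^8 ≡ 81^2 = 6561 ≡ 915 (mod 941)
3^16 ≡ 915^2 = 837225 ≡ 676 (mod 941)
3^32 ≡ 676^2 = 456976 ≡ 591 (mod 941)
3^64 ≡ 591^2 = 349281 ≡ 170 (mod 941)
3^128 ≡ 170^2 = 28900 ≡ 670 (mod 941)
3^256 ≡ 670^2 = 448900 ≡ 43 (mod 941)
3^512 ≡ 43^2 = 1849 ≡ 908 (mod 941)
940 = 512 + 256 + 128 + 32 + 8 + 4 in binary powers of 2.
So 3^940 ≡ 908 · 43 · 670 · 591 · 915 · 81 ≡ 1 (mod 941).
Since the result is 1, base 3 gives no evidence that 941 is composite.

1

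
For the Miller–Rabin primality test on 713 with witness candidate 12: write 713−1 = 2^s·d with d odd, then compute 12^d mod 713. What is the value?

713 − 1 = 712 = 2^3 · 89, so d = 89.
12^1 ≡ 12 (mod 713)
12^2 ≡ 12^2 = 144 ≡ 144 (mod 713)
12^4 ≡ 144^2 = 20736 ≡ 59 (mod 713)
12^8 ≡ 59^2 = 3481 ≡ 629 (mod 713)
12^16 ≡ 629^2 = 395641 ≡ 639 (mod 713)
12^32 ≡ 639^2 = 408321 ≡ 485 (mod 713)
12^64 ≡ 485^2 = 235225 ≡ 648 (mod 713)
89 = 64 + 16 + 8 + 1 in binary powers of 2.
So 12^89 ≡ 648 · 639 · 629 · 12 ≡ 633 (mod 713).
Squaring chain: 633 → 696 → 289; never reaches −1, so base 12 is a Miller–Rabin witness that 713 is composite.

633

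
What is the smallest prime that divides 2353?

2353 is odd.
Digit sum 13, not divisible by 3.
Ends in 3: not divisible by 5.
7: 2353 = 7·336 + 1
11: 2353 = 11·213 + 10
13: 2353 = 13·181

13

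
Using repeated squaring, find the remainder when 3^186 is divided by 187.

3^1 ≡ 3 (mod 187)
3^2 ≡ 3^2 = 9 ≡ 9 (mod 187)
3^4 ≡ 9^2 = 81 ≡ 81 (mod 187)
3^8 ≡ 81^2 = 6561 ≡ 16 (mod 187)
3^16 ≡ 16^2 = 256 ≡ 69 (mod 187)
3^32 ≡ 69^2 = 4761 ≡ 86 (mod 187)
3^64 ≡ 86^2 = 7396 ≡ 103 (mod 187)
3^128 ≡ 103^2 = 10609 ≡ 137 (mod 187)
186 = 128 + 32 + 16 + 8 + 2 in binary powers of 2.
So 3^186 ≡ 137 · 86 · 69 · 16 · 9 ≡ 25 (mod 187).
Since 25 ≠ 1, base 3 is a Fermat witness: 187 is composite.

25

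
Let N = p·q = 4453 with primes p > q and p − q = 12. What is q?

Since p = q + 12, we have 4453 = q(q + 12), so q² + 12q − 4453 = 0.
Discriminant: 12² + 4·4453 = 144 + 17812 = 17956; √17956 = 134.
q = (−12 + 134)/2 = 61, and p = q + 12 = 73.
Check: 61 · 73 = 4453.

61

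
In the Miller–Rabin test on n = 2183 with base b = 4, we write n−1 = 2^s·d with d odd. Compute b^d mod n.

1760

2183 − 1 = 2182 = 2^1 · 1091, so d = 1091.
4^1 ≡ 4 (mod 2183)
4^2 ≡ 4^2 = 16 ≡ 16 (mod 2183)
4^4 ≡ 16^2 = 256 ≡ 256 (mod 2183)
4^8 ≡ 256^2 = 65536 ≡ 46 (mod 2183)
4^16 ≡ 46^2 = 2116 ≡ 2116 (mod 2183)
4^32 ≡ 2116^2 = 4477456 ≡ 123 (mod 2183)
4^64 ≡ 123^2 = 15129 ≡ 2031 (mod 2183)
4^128 ≡ 2031^2 = 4124961 ≡ 1274 (mod 2183)
4^256 ≡ 1274^2 = 1623076 ≡ 1107 (mod 2183)
4^512 ≡ 1107^2 = 1225449 ≡ 786 (mod 2183)
4^1024 ≡ 786^2 = 617796 ≡ 7 (mod 2183)
1091 = 1024 + 64 + 2 + 1 in binary powers of 2.
So 4^1091 ≡ 7 · 2031 · 16 · 4 ≡ 1760 (mod 2183).
Squaring chain: 1760; never reaches −1, so base 4 is a Miller–Rabin witness that 2183 is composite.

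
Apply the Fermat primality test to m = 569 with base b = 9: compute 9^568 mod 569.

1

9^1 ≡ 9 (mod 569)
9^2 ≡ 9^2 = 81 ≡ 81 (mod 569)
9^4 ≡ 81^2 = 6561 ≡ 302 (mod 569)
9^8 ≡ 302^2 = 91204 ≡ 164 (mod 569)
9^16 ≡ 164^2 = 26896 ≡ 153 (mod 569)
9^32 ≡ 153^2 = 23409 ≡ 80 (mod 569)
9^64 ≡ 80^2 = 6400 ≡ 141 (mod 569)
9^128 ≡ 141^2 = 19881 ≡ 535 (mod 569)
9^256 ≡ 535^2 = 286225 ≡ 18 (mod 569)
9^512 ≡ 18^2 = 324 ≡ 324 (mod 569)
568 = 512 + 32 + 16 + 8 in binary powers of 2.
So 9^568 ≡ 324 · 80 · 153 · 164 ≡ 1 (mod 569).
Since the result is 1, base 9 gives no evidence that 569 is composite.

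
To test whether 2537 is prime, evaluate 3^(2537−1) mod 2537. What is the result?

969

3^1 ≡ 3 (mod 2537)
3^2 ≡ 3^2 = 9 ≡ 9 (mod 2537)
3^4 ≡ 9^2 = 81 ≡ 81 (mod 2537)
3^8 ≡ 81^2 = 6561 ≡ 1487 (mod 2537)
3^16 ≡ 1487^2 = 2211169 ≡ 1442 (mod 2537)
3^32 ≡ 1442^2 = 2079364 ≡ 1561 (mod 2537)
3^64 ≡ 1561^2 = 2436721 ≡ 1201 (mod 2537)
3^128 ≡ 1201^2 = 1442401 ≡ 1385 (mod 2537)
3^256 ≡ 1385^2 = 1918225 ≡ 253 (mod 2537)
3^512 ≡ 253^2 = 64009 ≡ 584 (mod 2537)
3^1024 ≡ 584^2 = 341056 ≡ 1098 (mod 2537)
3^2048 ≡ 1098^2 = 1205604 ≡ 529 (mod 2537)
2536 = 2048 + 256 + 128 + 64 + 32 + 8 in binary powers of 2.
So 3^2536 ≡ 529 · 253 · 1385 · 1201 · 1561 · 1487 ≡ 969 (mod 2537).
Since 969 ≠ 1, base 3 is a Fermat witness: 2537 is composite.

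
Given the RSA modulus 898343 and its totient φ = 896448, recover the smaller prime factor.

929

φ(n) = (p−1)(q−1) = n − (p+q) + 1, so p + q = 898343 − 896448 + 1 = 1896.
p and q are the roots of t² − 1896t + 898343 = 0.
Discriminant: 1896² − 4·898343 = 3594816 − 3593372 = 1444; √1444 = 38.
q = (1896 − 38)/2 = 929, p = (1896 + 38)/2 = 967.
Check: 929 · 967 = 898343.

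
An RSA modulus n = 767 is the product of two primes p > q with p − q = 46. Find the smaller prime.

Since p = q + 46, we have 767 = q(q + 46), so q² + 46q − 767 = 0.
Discriminant: 46² + 4·767 = 2116 + 3068 = 5184; √5184 = 72.
q = (−46 + 72)/2 = 13, and p = q + 46 = 59.
Check: 13 · 59 = 767.

13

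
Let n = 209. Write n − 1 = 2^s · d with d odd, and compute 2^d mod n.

209 − 1 = 208 = 2^4 · 13, so d = 13.
2^1 ≡ 2 (mod 209)
2^2 ≡ 2^2 = 4 ≡ 4 (mod 209)
2^4 ≡ 4^2 = 16 ≡ 16 (mod 209)
2^8 ≡ 16^2 = 256 ≡ 47 (mod 209)
13 = 8 + 4 + 1 in binary powers of 2.
So 2^13 ≡ 47 · 16 · 2 ≡ 41 (mod 209).
Squaring chain: 41 → 9 → 81 → 82; never reaches −1, so base 2 is a Miller–Rabin witness that 209 is composite.

41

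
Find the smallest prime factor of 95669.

7

95669 is odd.
Digit sum 35, not divisible by 3.
Ends in 9: not divisible by 5.
7: 95669 = 7·13667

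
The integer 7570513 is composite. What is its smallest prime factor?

83

7570513 is odd.
Digit sum 28, not divisible by 3.
Ends in 3: not divisible by 5.
7: 7570513 = 7·1081501 + 6
11: 7570513 = 11·688228 + 5
13: 7570513 = 13·582347 + 2
17: 7570513 = 17·445324 + 5
19: 7570513 = 19·398448 + 1
23: 7570513 = 23·329152 + 17
29: 7570513 = 29·261052 + 5
31: 7570513 = 31·244210 + 3
37: 7570513 = 37·204608 + 17
41: 7570513 = 41·184646 + 27
43: 7570513 = 43·176058 + 19
47: 7570513 = 47·161074 + 35
53: 7570513 = 53·142839 + 46
59: 7570513 = 59·128313 + 46
61: 7570513 = 61·124106 + 47
67: 7570513 = 67·112992 + 49
71: 7570513 = 71·106626 + 67
73: 7570513 = 73·103705 + 48
79: 7570513 = 79·95829 + 22
83: 7570513 = 83·91211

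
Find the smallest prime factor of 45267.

3

45267 is odd.
Digit sum 24, divisible by 3.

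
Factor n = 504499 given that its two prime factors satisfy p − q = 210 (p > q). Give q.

613

Since p = q + 210, we have 504499 = q(q + 210), so q² + 210q − 504499 = 0.
Discriminant: 210² + 4·504499 = 44100 + 2017996 = 2062096; √2062096 = 1436.
q = (−210 + 1436)/2 = 613, and p = q + 210 = 823.
Check: 613 · 823 = 504499.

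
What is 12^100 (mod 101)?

12^1 ≡ 12 (mod 101)
12^2 ≡ 12^2 = 144 ≡ 43 (mod 101)
12^4 ≡ 43^2 = 1849 ≡ 31 (mod 101)
12^8 ≡ 31^2 = 961 ≡ 52 (mod 101)
12^16 ≡ 52^2 = 2704 ≡ 78 (mod 101)
12^32 ≡ 78^2 = 6084 ≡ 24 (mod 101)
12^64 ≡ 24^2 = 576 ≡ 71 (mod 101)
100 = 64 + 32 + 4 in binary powers of 2.
So 12^100 ≡ 71 · 24 · 31 ≡ 1 (mod 101).
Since the result is 1, base 12 gives no evidence that 101 is composite.

1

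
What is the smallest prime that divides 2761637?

2761637 is odd.
Digit sum 32, not divisible by 3.
Ends in 7: not divisible by 5.
7: 2761637 = 7·394519 + 4
11: 2761637 = 11·251057 + 10
13: 2761637 = 13·212433 + 8
17: 2761637 = 17·162449 + 4
19: 2761637 = 19·145349 + 6
23: 2761637 = 23·120071 + 4
29: 2761637 = 29·95228 + 25
31: 2761637 = 31·89085 + 2
37: 2761637 = 37·74638 + 31
41: 2761637 = 41·67357

41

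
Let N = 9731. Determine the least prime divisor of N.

9731 is odd.
Digit sum 20, not divisible by 3.
Ends in 1: not divisible by 5.
7: 9731 = 7·1390 + 1
11: 9731 = 11·884 + 7
13: 9731 = 13·748 + 7
17: 9731 = 17·572 + 7
19: 9731 = 19·512 + 3
23: 9731 = 23·423 + 2
29: 9731 = 29·335 + 16
31: 9731 = 31·313 + 28
37: 9731 = 37·263

37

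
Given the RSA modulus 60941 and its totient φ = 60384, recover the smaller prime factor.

φ(n) = (p−1)(q−1) = n − (p+q) + 1, so p + q = 60941 − 60384 + 1 = 558.
p and q are the roots of t² − 558t + 60941 = 0.
Discriminant: 558² − 4·60941 = 311364 − 243764 = 67600; √67600 = 260.
q = (558 − 260)/2 = 149, p = (558 + 260)/2 = 409.
Check: 149 · 409 = 60941.

149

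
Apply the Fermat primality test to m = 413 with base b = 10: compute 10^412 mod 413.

10^1 ≡ 10 (mod 413)
10^2 ≡ 10^2 = 100 ≡ 100 (mod 413)
10^4 ≡ 100^2 = 10000 ≡ 88 (mod 413)
10^8 ≡ 88^2 = 7744 ≡ 310 (mod 413)
10^16 ≡ 310^2 = 96100 ≡ 284 (mod 413)
10^32 ≡ 284^2 = 80656 ≡ 121 (mod 413)
10^64 ≡ 121^2 = 14641 ≡ 186 (mod 413)
10^128 ≡ 186^2 = 34596 ≡ 317 (mod 413)
10^256 ≡ 317^2 = 100489 ≡ 130 (mod 413)
412 = 256 + 128 + 16 + 8 + 4 in binary powers of 2.
So 10^412 ≡ 130 · 317 · 284 · 310 · 88 ≡ 186 (mod 413).
Since 186 ≠ 1, base 10 is a Fermat witness: 413 is composite.

186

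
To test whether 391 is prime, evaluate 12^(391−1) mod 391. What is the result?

87

12^1 ≡ 12 (mod 391)
12^2 ≡ 12^2 = 144 ≡ 144 (mod 391)
12^4 ≡ 144^2 = 20736 ≡ 13 (mod 391)
12^8 ≡ 13^2 = 169 ≡ 169 (mod 391)
12^16 ≡ 169^2 = 28561 ≡ 18 (mod 391)
12^32 ≡ 18^2 = 324 ≡ 324 (mod 391)
12^64 ≡ 324^2 = 104976 ≡ 188 (mod 391)
12^128 ≡ 188^2 = 35344 ≡ 154 (mod 391)
12^256 ≡ 154^2 = 23716 ≡ 256 (mod 391)
390 = 256 + 128 + 4 + 2 in binary powers of 2.
So 12^390 ≡ 256 · 154 · 13 · 144 ≡ 87 (mod 391).
Since 87 ≠ 1, base 12 is a Fermat witness: 391 is composite.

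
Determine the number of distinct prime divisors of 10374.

10374 = 2 · 5187
5187 = 3 · 1729
1729 = 7 · 247
247 = 13 · 19
10374 = 2 · 3 · 7 · 13 · 19, which has 5 distinct prime factors.

5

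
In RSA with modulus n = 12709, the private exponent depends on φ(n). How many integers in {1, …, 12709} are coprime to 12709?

12460

Factor: 12709 = 71 · 179.
φ(12709) = (71−1) · (179−1) = 70 · 178 = 12460.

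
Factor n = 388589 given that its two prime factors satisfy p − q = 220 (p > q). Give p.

Since p = q + 220, we have 388589 = q(q + 220), so q² + 220q − 388589 = 0.
Discriminant: 220² + 4·388589 = 48400 + 1554356 = 1602756; √1602756 = 1266.
q = (−220 + 1266)/2 = 523, and p = q + 220 = 743.
Check: 523 · 743 = 388589.

743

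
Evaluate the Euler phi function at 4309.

4140

Factor: 4309 = 31 · 139.
φ(4309) = (31−1) · (139−1) = 30 · 138 = 4140.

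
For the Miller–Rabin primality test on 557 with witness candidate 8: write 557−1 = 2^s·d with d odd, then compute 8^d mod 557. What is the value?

557 − 1 = 556 = 2^2 · 139, so d = 139.
8^1 ≡ 8 (mod 557)
8^2 ≡ 8^2 = 64 ≡ 64 (mod 557)
8^4 ≡ 64^2 = 4096 ≡ 197 (mod 557)
8^8 ≡ 197^2 = 38809 ≡ 376 (mod 557)
8^16 ≡ 376^2 = 141376 ≡ 455 (mod 557)
8^32 ≡ 455^2 = 207025 ≡ 378 (mod 557)
8^64 ≡ 378^2 = 142884 ≡ 292 (mod 557)
8^128 ≡ 292^2 = 85264 ≡ 43 (mod 557)
139 = 128 + 8 + 2 + 1 in binary powers of 2.
So 8^139 ≡ 43 · 376 · 64 · 8 ≡ 439 (mod 557).
Squaring chain: 439 → 556; reaches −1, so base 8 does not prove 557 composite.

439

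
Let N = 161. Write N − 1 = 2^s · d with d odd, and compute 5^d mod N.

161 − 1 = 160 = 2^5 · 5, so d = 5.
5^1 ≡ 5 (mod 161)
5^2 ≡ 5^2 = 25 ≡ 25 (mod 161)
5^4 ≡ 25^2 = 625 ≡ 142 (mod 161)
5 = 4 + 1 in binary powers of 2.
So 5^5 ≡ 142 · 5 ≡ 66 (mod 161).
Squaring chain: 66 → 9 → 81 → 121 → 151; never reaches −1, so base 5 is a Miller–Rabin witness that 161 is composite.

66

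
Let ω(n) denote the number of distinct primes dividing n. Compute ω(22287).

4

22287 = 3 · 7429
7429 = 17 · 437
437 = 19 · 23
22287 = 3 · 17 · 19 · 23, which has 4 distinct prime factors.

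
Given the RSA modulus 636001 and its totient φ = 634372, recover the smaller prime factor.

φ(n) = (p−1)(q−1) = n − (p+q) + 1, so p + q = 636001 − 634372 + 1 = 1630.
p and q are the roots of t² − 1630t + 636001 = 0.
Discriminant: 1630² − 4·636001 = 2656900 − 2544004 = 112896; √112896 = 336.
q = (1630 − 336)/2 = 647, p = (1630 + 336)/2 = 983.
Check: 647 · 983 = 636001.

647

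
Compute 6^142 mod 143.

69

6^1 ≡ 6 (mod 143)
6^2 ≡ 6^2 = 36 ≡ 36 (mod 143)
6^4 ≡ 36^2 = 1296 ≡ 9 (mod 143)
6^8 ≡ 9^2 = 81 ≡ 81 (mod 143)
6^16 ≡ 81^2 = 6561 ≡ 126 (mod 143)
6^32 ≡ 126^2 = 15876 ≡ 3 (mod 143)
6^64 ≡ 3^2 = 9 ≡ 9 (mod 143)
6^128 ≡ 9^2 = 81 ≡ 81 (mod 143)
142 = 128 + 8 + 4 + 2 in binary powers of 2.
So 6^142 ≡ 81 · 81 · 9 · 36 ≡ 69 (mod 143).
Since 69 ≠ 1, base 6 is a Fermat witness: 143 is composite.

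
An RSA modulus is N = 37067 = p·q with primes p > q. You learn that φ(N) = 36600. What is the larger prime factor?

φ(n) = (p−1)(q−1) = n − (p+q) + 1, so p + q = 37067 − 36600 + 1 = 468.
p and q are the roots of t² − 468t + 37067 = 0.
Discriminant: 468² − 4·37067 = 219024 − 148268 = 70756; √70756 = 266.
q = (468 − 266)/2 = 101, p = (468 + 266)/2 = 367.
Check: 101 · 367 = 37067.

367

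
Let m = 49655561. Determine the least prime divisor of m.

49655561 is odd.
Digit sum 41, not divisible by 3.
Ends in 1: not divisible by 5.
7: 49655561 = 7·7093651 + 4
11: 49655561 = 11·4514141 + 10
13: 49655561 = 13·3819658 + 7
17: 49655561 = 17·2920915 + 6
19: 49655561 = 19·2613450 + 11
23: 49655561 = 23·2158937 + 10
29: 49655561 = 29·1712260 + 21
31: 49655561 = 31·1601792 + 9
37: 49655561 = 37·1342042 + 7
41: 49655561 = 41·1211111 + 10
43: 49655561 = 43·1154780 + 21
47: 49655561 = 47·1056501 + 14
53: 49655561 = 53·936897 + 20
59: 49655561 = 59·841619 + 40
61: 49655561 = 61·814025 + 36
67: 49655561 = 67·741127 + 52
71: 49655561 = 71·699374 + 7
73: 49655561 = 73·680213 + 12
79: 49655561 = 79·628551 + 32
83: 49655561 = 83·598259 + 64
89: 49655561 = 89·557927 + 58
97: 49655561 = 97·511913

97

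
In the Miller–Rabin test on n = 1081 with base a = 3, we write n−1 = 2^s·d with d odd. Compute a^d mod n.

1081 − 1 = 1080 = 2^3 · 135, so d = 135.
3^1 ≡ 3 (mod 1081)
3^2 ≡ 3^2 = 9 ≡ 9 (mod 1081)
3^4 ≡ 9^2 = 81 ≡ 81 (mod 1081)
3^8 ≡ 81^2 = 6561 ≡ 75 (mod 1081)
3^16 ≡ 75^2 = 5625 ≡ 220 (mod 1081)
3^32 ≡ 220^2 = 48400 ≡ 836 (mod 1081)
3^64 ≡ 836^2 = 698896 ≡ 570 (mod 1081)
3^128 ≡ 570^2 = 324900 ≡ 600 (mod 1081)
135 = 128 + 4 + 2 + 1 in binary powers of 2.
So 3^135 ≡ 600 · 81 · 9 · 3 ≡ 947 (mod 1081).
Squaring chain: 947 → 660 → 1038; never reaches −1, so base 3 is a Miller–Rabin witness that 1081 is composite.

947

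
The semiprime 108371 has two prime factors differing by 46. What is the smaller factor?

Since p = q + 46, we have 108371 = q(q + 46), so q² + 46q − 108371 = 0.
Discriminant: 46² + 4·108371 = 2116 + 433484 = 435600; √435600 = 660.
q = (−46 + 660)/2 = 307, and p = q + 46 = 353.
Check: 307 · 353 = 108371.

307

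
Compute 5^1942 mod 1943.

1354

5^1 ≡ 5 (mod 1943)
5^2 ≡ 5^2 = 25 ≡ 25 (mod 1943)
5^4 ≡ 25^2 = 625 ≡ 625 (mod 1943)
5^8 ≡ 625^2 = 390625 ≡ 82 (mod 1943)
5^16 ≡ 82^2 = 6724 ≡ 895 (mod 1943)
5^32 ≡ 895^2 = 801025 ≡ 509 (mod 1943)
5^64 ≡ 509^2 = 259081 ≡ 662 (mod 1943)
5^128 ≡ 662^2 = 438244 ≡ 1069 (mod 1943)
5^256 ≡ 1069^2 = 1142761 ≡ 277 (mod 1943)
5^512 ≡ 277^2 = 76729 ≡ 952 (mod 1943)
5^1024 ≡ 952^2 = 906304 ≡ 866 (mod 1943)
1942 = 1024 + 512 + 256 + 128 + 16 + 4 + 2 in binary powers of 2.
So 5^1942 ≡ 866 · 952 · 277 · 1069 · 895 · 625 · 25 ≡ 1354 (mod 1943).
Since 1354 ≠ 1, base 5 is a Fermat witness: 1943 is composite.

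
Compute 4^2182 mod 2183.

4^1 ≡ 4 (mod 2183)
4^2 ≡ 4^2 = 16 ≡ 16 (mod 2183)
4^4 ≡ 16^2 = 256 ≡ 256 (mod 2183)
4^8 ≡ 256^2 = 65536 ≡ 46 (mod 2183)
4^16 ≡ 46^2 = 2116 ≡ 2116 (mod 2183)
4^32 ≡ 2116^2 = 4477456 ≡ 123 (mod 2183)
4^64 ≡ 123^2 = 15129 ≡ 2031 (mod 2183)
4^128 ≡ 2031^2 = 4124961 ≡ 1274 (mod 2183)
4^256 ≡ 1274^2 = 1623076 ≡ 1107 (mod 2183)
4^512 ≡ 1107^2 = 1225449 ≡ 786 (mod 2183)
4^1024 ≡ 786^2 = 617796 ≡ 7 (mod 2183)
4^2048 ≡ 7^2 = 49 ≡ 49 (mod 2183)
2182 = 2048 + 128 + 4 + 2 in binary powers of 2.
So 4^2182 ≡ 49 · 1274 · 256 · 16 ≡ 2106 (mod 2183).
Since 2106 ≠ 1, base 4 is a Fermat witness: 2183 is composite.

2106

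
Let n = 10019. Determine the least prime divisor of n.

10019 is odd.
Digit sum 11, not divisible by 3.
Ends in 9: not divisible by 5.
7: 10019 = 7·1431 + 2
11: 10019 = 11·910 + 9
13: 10019 = 13·770 + 9
17: 10019 = 17·589 + 6
19: 10019 = 19·527 + 6
23: 10019 = 23·435 + 14
29: 10019 = 29·345 + 14
31: 10019 = 31·323 + 6
37: 10019 = 37·270 + 29
41: 10019 = 41·244 + 15
43: 10019 = 43·233

43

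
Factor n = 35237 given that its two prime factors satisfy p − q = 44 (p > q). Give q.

167

Since p = q + 44, we have 35237 = q(q + 44), so q² + 44q − 35237 = 0.
Discriminant: 44² + 4·35237 = 1936 + 140948 = 142884; √142884 = 378.
q = (−44 + 378)/2 = 167, and p = q + 44 = 211.
Check: 167 · 211 = 35237.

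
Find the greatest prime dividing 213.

213 = 3 · 71
71 is prime.
So 213 = 3 · 71; the largest prime factor is 71.

71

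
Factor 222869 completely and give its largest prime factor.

222869 = 43 · 5183
5183 = 71 · 73
73 is prime.
So 222869 = 43 · 71 · 73; the largest prime factor is 73.

73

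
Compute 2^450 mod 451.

2^1 ≡ 2 (mod 451)
2^2 ≡ 2^2 = 4 ≡ 4 (mod 451)
2^4 ≡ 4^2 = 16 ≡ 16 (mod 451)
2^8 ≡ 16^2 = 256 ≡ 256 (mod 451)
2^16 ≡ 256^2 = 65536 ≡ 141 (mod 451)
2^32 ≡ 141^2 = 19881 ≡ 37 (mod 451)
2^64 ≡ 37^2 = 1369 ≡ 16 (mod 451)
2^128 ≡ 16^2 = 256 ≡ 256 (mod 451)
2^256 ≡ 256^2 = 65536 ≡ 141 (mod 451)
450 = 256 + 128 + 64 + 2 in binary powers of 2.
So 2^450 ≡ 141 · 256 · 16 · 4 ≡ 122 (mod 451).
Since 122 ≠ 1, base 2 is a Fermat witness: 451 is composite.

122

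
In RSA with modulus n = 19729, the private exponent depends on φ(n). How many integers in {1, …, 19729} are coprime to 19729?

Factor: 19729 = 109 · 181.
φ(19729) = (109−1) · (181−1) = 108 · 180 = 19440.

19440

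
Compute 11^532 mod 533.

146

11^1 ≡ 11 (mod 533)
11^2 ≡ 11^2 = 121 ≡ 121 (mod 533)
11^4 ≡ 121^2 = 14641 ≡ 250 (mod 533)
11^8 ≡ 250^2 = 62500 ≡ 139 (mod 533)
11^16 ≡ 139^2 = 19321 ≡ 133 (mod 533)
11^32 ≡ 133^2 = 17689 ≡ 100 (mod 533)
11^64 ≡ 100^2 = 10000 ≡ 406 (mod 533)
11^128 ≡ 406^2 = 164836 ≡ 139 (mod 533)
11^256 ≡ 139^2 = 19321 ≡ 133 (mod 533)
11^512 ≡ 133^2 = 17689 ≡ 100 (mod 533)
532 = 512 + 16 + 4 in binary powers of 2.
So 11^532 ≡ 100 · 133 · 250 ≡ 146 (mod 533).
Since 146 ≠ 1, base 11 is a Fermat witness: 533 is composite.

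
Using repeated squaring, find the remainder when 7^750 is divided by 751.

1

7^1 ≡ 7 (mod 751)
7^2 ≡ 7^2 = 49 ≡ 49 (mod 751)
7^4 ≡ 49^2 = 2401 ≡ 148 (mod 751)
7^8 ≡ 148^2 = 21904 ≡ 125 (mod 751)
7^16 ≡ 125^2 = 15625 ≡ 605 (mod 751)
7^32 ≡ 605^2 = 366025 ≡ 288 (mod 751)
7^64 ≡ 288^2 = 82944 ≡ 334 (mod 751)
7^128 ≡ 334^2 = 111556 ≡ 408 (mod 751)
7^256 ≡ 408^2 = 166464 ≡ 493 (mod 751)
7^512 ≡ 493^2 = 243049 ≡ 476 (mod 751)
750 = 512 + 128 + 64 + 32 + 8 + 4 + 2 in binary powers of 2.
So 7^750 ≡ 476 · 408 · 334 · 288 · 125 · 148 · 49 ≡ 1 (mod 751).
Since the result is 1, base 7 gives no evidence that 751 is composite.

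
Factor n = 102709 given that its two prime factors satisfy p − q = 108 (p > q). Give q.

Since p = q + 108, we have 102709 = q(q + 108), so q² + 108q − 102709 = 0.
Discriminant: 108² + 4·102709 = 11664 + 410836 = 422500; √422500 = 650.
q = (−108 + 650)/2 = 271, and p = q + 108 = 379.
Check: 271 · 379 = 102709.

271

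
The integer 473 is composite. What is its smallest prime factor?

11

473 is odd.
Digit sum 14, not divisible by 3.
Ends in 3: not divisible by 5.
7: 473 = 7·67 + 4
11: 473 = 11·43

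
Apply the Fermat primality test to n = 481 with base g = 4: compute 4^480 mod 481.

417

4^1 ≡ 4 (mod 481)
4^2 ≡ 4^2 = 16 ≡ 16 (mod 481)
4^4 ≡ 16^2 = 256 ≡ 256 (mod 481)
4^8 ≡ 256^2 = 65536 ≡ 120 (mod 481)
4^16 ≡ 120^2 = 14400 ≡ 451 (mod 481)
4^32 ≡ 451^2 = 203401 ≡ 419 (mod 481)
4^64 ≡ 419^2 = 175561 ≡ 477 (mod 481)
4^128 ≡ 477^2 = 227529 ≡ 16 (mod 481)
4^256 ≡ 16^2 = 256 ≡ 256 (mod 481)
480 = 256 + 128 + 64 + 32 in binary powers of 2.
So 4^480 ≡ 256 · 16 · 477 · 419 ≡ 417 (mod 481).
Since 417 ≠ 1, base 4 is a Fermat witness: 481 is composite.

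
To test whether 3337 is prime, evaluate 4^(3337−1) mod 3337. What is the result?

192

4^1 ≡ 4 (mod 3337)
4^2 ≡ 4^2 = 16 ≡ 16 (mod 3337)
4^4 ≡ 16^2 = 256 ≡ 256 (mod 3337)
4^8 ≡ 256^2 = 65536 ≡ 2133 (mod 3337)
4^16 ≡ 2133^2 = 4549689 ≡ 1358 (mod 3337)
4^32 ≡ 1358^2 = 1844164 ≡ 2140 (mod 3337)
4^64 ≡ 2140^2 = 4579600 ≡ 1236 (mod 3337)
4^128 ≡ 1236^2 = 1527696 ≡ 2687 (mod 3337)
4^256 ≡ 2687^2 = 7219969 ≡ 2038 (mod 3337)
4^512 ≡ 2038^2 = 4153444 ≡ 2216 (mod 3337)
4^1024 ≡ 2216^2 = 4910656 ≡ 1929 (mod 3337)
4^2048 ≡ 1929^2 = 3721041 ≡ 286 (mod 3337)
3336 = 2048 + 1024 + 256 + 8 in binary powers of 2.
So 4^3336 ≡ 286 · 1929 · 2038 · 2133 ≡ 192 (mod 3337).
Since 192 ≠ 1, base 4 is a Fermat witness: 3337 is composite.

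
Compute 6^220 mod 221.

6^1 ≡ 6 (mod 221)
6^2 ≡ 6^2 = 36 ≡ 36 (mod 221)
6^4 ≡ 36^2 = 1296 ≡ 191 (mod 221)
6^8 ≡ 191^2 = 36481 ≡ 16 (mod 221)
6^16 ≡ 16^2 = 256 ≡ 35 (mod 221)
6^32 ≡ 35^2 = 1225 ≡ 120 (mod 221)
6^64 ≡ 120^2 = 14400 ≡ 35 (mod 221)
6^128 ≡ 35^2 = 1225 ≡ 120 (mod 221)
220 = 128 + 64 + 16 + 8 + 4 in binary powers of 2.
So 6^220 ≡ 120 · 35 · 35 · 16 · 191 ≡ 217 (mod 221).
Since 217 ≠ 1, base 6 is a Fermat witness: 221 is composite.

217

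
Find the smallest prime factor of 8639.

8639 is odd.
Digit sum 26, not divisible by 3.
Ends in 9: not divisible by 5.
7: 8639 = 7·1234 + 1
11: 8639 = 11·785 + 4
13: 8639 = 13·664 + 7
17: 8639 = 17·508 + 3
19: 8639 = 19·454 + 13
23: 8639 = 23·375 + 14
29: 8639 = 29·297 + 26
31: 8639 = 31·278 + 21
37: 8639 = 37·233 + 18
41: 8639 = 41·210 + 29
43: 8639 = 43·200 + 39
47: 8639 = 47·183 + 38
53: 8639 = 53·163

53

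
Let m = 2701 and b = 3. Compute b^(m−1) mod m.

3^1 ≡ 3 (mod 2701)
3^2 ≡ 3^2 = 9 ≡ 9 (mod 2701)
3^4 ≡ 9^2 = 81 ≡ 81 (mod 2701)
3^8 ≡ 81^2 = 6561 ≡ 1159 (mod 2701)
3^16 ≡ 1159^2 = 1343281 ≡ 884 (mod 2701)
3^32 ≡ 884^2 = 781456 ≡ 867 (mod 2701)
3^64 ≡ 867^2 = 751689 ≡ 811 (mod 2701)
3^128 ≡ 811^2 = 657721 ≡ 1378 (mod 2701)
3^256 ≡ 1378^2 = 1898884 ≡ 81 (mod 2701)
3^512 ≡ 81^2 = 6561 ≡ 1159 (mod 2701)
3^1024 ≡ 1159^2 = 1343281 ≡ 884 (mod 2701)
3^2048 ≡ 884^2 = 781456 ≡ 867 (mod 2701)
2700 = 2048 + 512 + 128 + 8 + 4 in binary powers of 2.
So 3^2700 ≡ 867 · 1159 · 1378 · 1159 · 81 ≡ 1 (mod 2701).
Since the result is 1, base 3 gives no evidence that 2701 is composite.

1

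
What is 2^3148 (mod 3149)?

2^1 ≡ 2 (mod 3149)
2^2 ≡ 2^2 = 4 ≡ 4 (mod 3149)
2^4 ≡ 4^2 = 16 ≡ 16 (mod 3149)
2^8 ≡ 16^2 = 256 ≡ 256 (mod 3149)
2^16 ≡ 256^2 = 65536 ≡ 2556 (mod 3149)
2^32 ≡ 2556^2 = 6533136 ≡ 2110 (mod 3149)
2^64 ≡ 2110^2 = 4452100 ≡ 2563 (mod 3149)
2^128 ≡ 2563^2 = 6568969 ≡ 155 (mod 3149)
2^256 ≡ 155^2 = 24025 ≡ 1982 (mod 3149)
2^512 ≡ 1982^2 = 3928324 ≡ 1521 (mod 3149)
2^1024 ≡ 1521^2 = 2313441 ≡ 2075 (mod 3149)
2^2048 ≡ 2075^2 = 4305625 ≡ 942 (mod 3149)
3148 = 2048 + 1024 + 64 + 8 + 4 in binary powers of 2.
So 2^3148 ≡ 942 · 2075 · 2563 · 256 · 16 ≡ 1322 (mod 3149).
Since 1322 ≠ 1, base 2 is a Fermat witness: 3149 is composite.

1322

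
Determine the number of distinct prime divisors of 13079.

13079 = 11 · 1189
1189 = 29 · 41
13079 = 11 · 29 · 41, which has 3 distinct prime factors.

3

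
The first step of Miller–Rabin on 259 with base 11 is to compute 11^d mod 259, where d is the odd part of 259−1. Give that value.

259 − 1 = 258 = 2^1 · 129, so d = 129.
11^1 ≡ 11 (mod 259)
11^2 ≡ 11^2 = 121 ≡ 121 (mod 259)
11^4 ≡ 121^2 = 14641 ≡ 137 (mod 259)
11^8 ≡ 137^2 = 18769 ≡ 121 (mod 259)
11^16 ≡ 121^2 = 14641 ≡ 137 (mod 259)
11^32 ≡ 137^2 = 18769 ≡ 121 (mod 259)
11^64 ≡ 121^2 = 14641 ≡ 137 (mod 259)
11^128 ≡ 137^2 = 18769 ≡ 121 (mod 259)
129 = 128 + 1 in binary powers of 2.
So 11^129 ≡ 121 · 11 ≡ 36 (mod 259).
Squaring chain: 36; never reaches −1, so base 11 is a Miller–Rabin witness that 259 is composite.

36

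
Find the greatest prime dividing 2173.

53

2173 = 41 · 53
53 is prime.
So 2173 = 41 · 53; the largest prime factor is 53.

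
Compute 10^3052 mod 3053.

1425

10^1 ≡ 10 (mod 3053)
10^2 ≡ 10^2 = 100 ≡ 100 (mod 3053)
10^4 ≡ 100^2 = 10000 ≡ 841 (mod 3053)
10^8 ≡ 841^2 = 707281 ≡ 2038 (mod 3053)
10^16 ≡ 2038^2 = 4153444 ≡ 1364 (mod 3053)
10^32 ≡ 1364^2 = 1860496 ≡ 1219 (mod 3053)
10^64 ≡ 1219^2 = 1485961 ≡ 2203 (mod 3053)
10^128 ≡ 2203^2 = 4853209 ≡ 1992 (mod 3053)
10^256 ≡ 1992^2 = 3968064 ≡ 2217 (mod 3053)
10^512 ≡ 2217^2 = 4915089 ≡ 2812 (mod 3053)
10^1024 ≡ 2812^2 = 7907344 ≡ 74 (mod 3053)
10^2048 ≡ 74^2 = 5476 ≡ 2423 (mod 3053)
3052 = 2048 + 512 + 256 + 128 + 64 + 32 + 8 + 4 in binary powers of 2.
So 10^3052 ≡ 2423 · 2812 · 2217 · 1992 · 2203 · 1219 · 2038 · 841 ≡ 1425 (mod 3053).
Since 1425 ≠ 1, base 10 is a Fermat witness: 3053 is composite.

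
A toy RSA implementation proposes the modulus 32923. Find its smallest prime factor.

32923 is odd.
Digit sum 19, not divisible by 3.
Ends in 3: not divisible by 5.
7: 32923 = 7·4703 + 2
11: 32923 = 11·2993

11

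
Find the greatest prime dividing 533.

533 = 13 · 41
41 is prime.
So 533 = 13 · 41; the largest prime factor is 41.

41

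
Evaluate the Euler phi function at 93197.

83952

Factor: 93197 = 13 · 67 · 107.
φ(93197) = (13−1) · (67−1) · (107−1) = 12 · 66 · 106 = 83952.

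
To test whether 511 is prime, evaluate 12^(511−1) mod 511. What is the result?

12^1 ≡ 12 (mod 511)
12^2 ≡ 12^2 = 144 ≡ 144 (mod 511)
12^4 ≡ 144^2 = 20736 ≡ 296 (mod 511)
12^8 ≡ 296^2 = 87616 ≡ 235 (mod 511)
12^16 ≡ 235^2 = 55225 ≡ 37 (mod 511)
12^32 ≡ 37^2 = 1369 ≡ 347 (mod 511)
12^64 ≡ 347^2 = 120409 ≡ 324 (mod 511)
12^128 ≡ 324^2 = 104976 ≡ 221 (mod 511)
12^256 ≡ 221^2 = 48841 ≡ 296 (mod 511)
510 = 256 + 128 + 64 + 32 + 16 + 8 + 4 + 2 in binary powers of 2.
So 12^510 ≡ 296 · 221 · 324 · 347 · 37 · 235 · 296 · 144 ≡ 211 (mod 511).
Since 211 ≠ 1, base 12 is a Fermat witness: 511 is composite.

211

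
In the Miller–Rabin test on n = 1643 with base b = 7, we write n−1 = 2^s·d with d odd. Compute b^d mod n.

640

1643 − 1 = 1642 = 2^1 · 821, so d = 821.
7^1 ≡ 7 (mod 1643)
7^2 ≡ 7^2 = 49 ≡ 49 (mod 1643)
7^4 ≡ 49^2 = 2401 ≡ 758 (mod 1643)
7^8 ≡ 758^2 = 574564 ≡ 1157 (mod 1643)
7^16 ≡ 1157^2 = 1338649 ≡ 1247 (mod 1643)
7^32 ≡ 1247^2 = 1555009 ≡ 731 (mod 1643)
7^64 ≡ 731^2 = 534361 ≡ 386 (mod 1643)
7^128 ≡ 386^2 = 148996 ≡ 1126 (mod 1643)
7^256 ≡ 1126^2 = 1267876 ≡ 1123 (mod 1643)
7^512 ≡ 1123^2 = 1261129 ≡ 948 (mod 1643)
821 = 512 + 256 + 32 + 16 + 4 + 1 in binary powers of 2.
So 7^821 ≡ 948 · 1123 · 731 · 1247 · 758 · 7 ≡ 640 (mod 1643).
Squaring chain: 640; never reaches −1, so base 7 is a Miller–Rabin witness that 1643 is composite.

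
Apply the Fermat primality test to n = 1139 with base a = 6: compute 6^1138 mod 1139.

920

6^1 ≡ 6 (mod 1139)
6^2 ≡ 6^2 = 36 ≡ 36 (mod 1139)
6^4 ≡ 36^2 = 1296 ≡ 157 (mod 1139)
6^8 ≡ 157^2 = 24649 ≡ 730 (mod 1139)
6^16 ≡ 730^2 = 532900 ≡ 987 (mod 1139)
6^32 ≡ 987^2 = 974169 ≡ 324 (mod 1139)
6^64 ≡ 324^2 = 104976 ≡ 188 (mod 1139)
6^128 ≡ 188^2 = 35344 ≡ 35 (mod 1139)
6^256 ≡ 35^2 = 1225 ≡ 86 (mod 1139)
6^512 ≡ 86^2 = 7396 ≡ 562 (mod 1139)
6^1024 ≡ 562^2 = 315844 ≡ 341 (mod 1139)
1138 = 1024 + 64 + 32 + 16 + 2 in binary powers of 2.
So 6^1138 ≡ 341 · 188 · 324 · 987 · 36 ≡ 920 (mod 1139).
Since 920 ≠ 1, base 6 is a Fermat witness: 1139 is composite.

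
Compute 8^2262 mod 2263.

8^1 ≡ 8 (mod 2263)
8^2 ≡ 8^2 = 64 ≡ 64 (mod 2263)
8^4 ≡ 64^2 = 4096 ≡ 1833 (mod 2263)
8^8 ≡ 1833^2 = 3359889 ≡ 1597 (mod 2263)
8^16 ≡ 1597^2 = 2550409 ≡ 8 (mod 2263)
8^32 ≡ 8^2 = 64 ≡ 64 (mod 2263)
8^64 ≡ 64^2 = 4096 ≡ 1833 (mod 2263)
8^128 ≡ 1833^2 = 3359889 ≡ 1597 (mod 2263)
8^256 ≡ 1597^2 = 2550409 ≡ 8 (mod 2263)
8^512 ≡ 8^2 = 64 ≡ 64 (mod 2263)
8^1024 ≡ 64^2 = 4096 ≡ 1833 (mod 2263)
8^2048 ≡ 1833^2 = 3359889 ≡ 1597 (mod 2263)
2262 = 2048 + 128 + 64 + 16 + 4 + 2 in binary powers of 2.
So 8^2262 ≡ 1597 · 1597 · 1833 · 8 · 1833 · 64 ≡ 1242 (mod 2263).
Since 1242 ≠ 1, base 8 is a Fermat witness: 2263 is composite.

1242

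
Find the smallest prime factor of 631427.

19

631427 is odd.
Digit sum 23, not divisible by 3.
Ends in 7: not divisible by 5.
7: 631427 = 7·90203 + 6
11: 631427 = 11·57402 + 5
13: 631427 = 13·48571 + 4
17: 631427 = 17·37142 + 13
19: 631427 = 19·33233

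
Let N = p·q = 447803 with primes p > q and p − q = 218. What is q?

569

Since p = q + 218, we have 447803 = q(q + 218), so q² + 218q − 447803 = 0.
Discriminant: 218² + 4·447803 = 47524 + 1791212 = 1838736; √1838736 = 1356.
q = (−218 + 1356)/2 = 569, and p = q + 218 = 787.
Check: 569 · 787 = 447803.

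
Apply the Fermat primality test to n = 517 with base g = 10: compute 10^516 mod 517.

397

10^1 ≡ 10 (mod 517)
10^2 ≡ 10^2 = 100 ≡ 100 (mod 517)
10^4 ≡ 100^2 = 10000 ≡ 177 (mod 517)
10^8 ≡ 177^2 = 31329 ≡ 309 (mod 517)
10^16 ≡ 309^2 = 95481 ≡ 353 (mod 517)
10^32 ≡ 353^2 = 124609 ≡ 12 (mod 517)
10^64 ≡ 12^2 = 144 ≡ 144 (mod 517)
10^128 ≡ 144^2 = 20736 ≡ 56 (mod 517)
10^256 ≡ 56^2 = 3136 ≡ 34 (mod 517)
10^512 ≡ 34^2 = 1156 ≡ 122 (mod 517)
516 = 512 + 4 in binary powers of 2.
So 10^516 ≡ 122 · 177 ≡ 397 (mod 517).
Since 397 ≠ 1, base 10 is a Fermat witness: 517 is composite.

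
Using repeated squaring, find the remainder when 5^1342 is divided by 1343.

5^1 ≡ 5 (mod 1343)
5^2 ≡ 5^2 = 25 ≡ 25 (mod 1343)
5^4 ≡ 25^2 = 625 ≡ 625 (mod 1343)
5^8 ≡ 625^2 = 390625 ≡ 1155 (mod 1343)
5^16 ≡ 1155^2 = 1334025 ≡ 426 (mod 1343)
5^32 ≡ 426^2 = 181476 ≡ 171 (mod 1343)
5^64 ≡ 171^2 = 29241 ≡ 1038 (mod 1343)
5^128 ≡ 1038^2 = 1077444 ≡ 358 (mod 1343)
5^256 ≡ 358^2 = 128164 ≡ 579 (mod 1343)
5^512 ≡ 579^2 = 335241 ≡ 834 (mod 1343)
5^1024 ≡ 834^2 = 695556 ≡ 1225 (mod 1343)
1342 = 1024 + 256 + 32 + 16 + 8 + 4 + 2 in binary powers of 2.
So 5^1342 ≡ 1225 · 579 · 171 · 426 · 1155 · 625 · 25 ≡ 1137 (mod 1343).
Since 1137 ≠ 1, base 5 is a Fermat witness: 1343 is composite.

1137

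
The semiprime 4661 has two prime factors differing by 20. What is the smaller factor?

59

Since p = q + 20, we have 4661 = q(q + 20), so q² + 20q − 4661 = 0.
Discriminant: 20² + 4·4661 = 400 + 18644 = 19044; √19044 = 138.
q = (−20 + 138)/2 = 59, and p = q + 20 = 79.
Check: 59 · 79 = 4661.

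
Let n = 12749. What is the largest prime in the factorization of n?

12749 = 11 · 1159
1159 = 19 · 61
61 is prime.
So 12749 = 11 · 19 · 61; the largest prime factor is 61.

61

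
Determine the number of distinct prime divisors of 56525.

56525 = 5^2 · 2261
2261 = 7 · 323
323 = 17 · 19
56525 = 5^2 · 7 · 17 · 19, which has 4 distinct prime factors.

4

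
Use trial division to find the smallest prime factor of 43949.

43949 is odd.
Digit sum 29, not divisible by 3.
Ends in 9: not divisible by 5.
7: 43949 = 7·6278 + 3
11: 43949 = 11·3995 + 4
13: 43949 = 13·3380 + 9
17: 43949 = 17·2585 + 4
19: 43949 = 19·2313 + 2
23: 43949 = 23·1910 + 19
29: 43949 = 29·1515 + 14
31: 43949 = 31·1417 + 22
37: 43949 = 37·1187 + 30
41: 43949 = 41·1071 + 38
43: 43949 = 43·1022 + 3
47: 43949 = 47·935 + 4
53: 43949 = 53·829 + 12
59: 43949 = 59·744 + 53
61: 43949 = 61·720 + 29
67: 43949 = 67·655 + 64
71: 43949 = 71·619

71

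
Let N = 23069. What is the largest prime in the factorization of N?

23069 = 17 · 1357
1357 = 23 · 59
59 is prime.
So 23069 = 17 · 23 · 59; the largest prime factor is 59.

59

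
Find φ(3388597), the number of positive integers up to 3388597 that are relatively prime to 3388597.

3318672

Factor: 3388597 = 103 · 167 · 197.
φ(3388597) = (103−1) · (167−1) · (197−1) = 102 · 166 · 196 = 3318672.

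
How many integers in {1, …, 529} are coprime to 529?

506

Factor: 529 = 23^2.
φ(529) = 23^1·(23−1) = 506.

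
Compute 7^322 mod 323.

7^1 ≡ 7 (mod 323)
7^2 ≡ 7^2 = 49 ≡ 49 (mod 323)
7^4 ≡ 49^2 = 2401 ≡ 140 (mod 323)
7^8 ≡ 140^2 = 19600 ≡ 220 (mod 323)
7^16 ≡ 220^2 = 48400 ≡ 273 (mod 323)
7^32 ≡ 273^2 = 74529 ≡ 239 (mod 323)
7^64 ≡ 239^2 = 57121 ≡ 273 (mod 323)
7^128 ≡ 273^2 = 74529 ≡ 239 (mod 323)
7^256 ≡ 239^2 = 57121 ≡ 273 (mod 323)
322 = 256 + 64 + 2 in binary powers of 2.
So 7^322 ≡ 273 · 273 · 49 ≡ 83 (mod 323).
Since 83 ≠ 1, base 7 is a Fermat witness: 323 is composite.

83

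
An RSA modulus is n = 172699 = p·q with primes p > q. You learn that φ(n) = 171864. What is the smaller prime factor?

373

φ(n) = (p−1)(q−1) = n − (p+q) + 1, so p + q = 172699 − 171864 + 1 = 836.
p and q are the roots of t² − 836t + 172699 = 0.
Discriminant: 836² − 4·172699 = 698896 − 690796 = 8100; √8100 = 90.
q = (836 − 90)/2 = 373, p = (836 + 90)/2 = 463.
Check: 373 · 463 = 172699.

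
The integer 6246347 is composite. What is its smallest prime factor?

6246347 is odd.
Digit sum 32, not divisible by 3.
Ends in 7: not divisible by 5.
7: 6246347 = 7·892335 + 2
11: 6246347 = 11·567849 + 8
13: 6246347 = 13·480488 + 3
17: 6246347 = 17·367432 + 3
19: 6246347 = 19·328755 + 2
23: 6246347 = 23·271580 + 7
29: 6246347 = 29·215391 + 8
31: 6246347 = 31·201495 + 2
37: 6246347 = 37·168820 + 7
41: 6246347 = 41·152349 + 38
43: 6246347 = 43·145263 + 38
47: 6246347 = 47·132901

47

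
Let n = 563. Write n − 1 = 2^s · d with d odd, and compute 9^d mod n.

563 − 1 = 562 = 2^1 · 281, so d = 281.
9^1 ≡ 9 (mod 563)
9^2 ≡ 9^2 = 81 ≡ 81 (mod 563)
9^4 ≡ 81^2 = 6561 ≡ 368 (mod 563)
9^8 ≡ 368^2 = 135424 ≡ 304 (mod 563)
9^16 ≡ 304^2 = 92416 ≡ 84 (mod 563)
9^32 ≡ 84^2 = 7056 ≡ 300 (mod 563)
9^64 ≡ 300^2 = 90000 ≡ 483 (mod 563)
9^128 ≡ 483^2 = 233289 ≡ 207 (mod 563)
9^256 ≡ 207^2 = 42849 ≡ 61 (mod 563)
281 = 256 + 16 + 8 + 1 in binary powers of 2.
So 9^281 ≡ 61 · 84 · 304 · 9 ≡ 1 (mod 563).
Since 9^d ≡ 1 (mod 563), base 9 does not prove 563 composite.

1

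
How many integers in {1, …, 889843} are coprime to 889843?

861000

Factor: 889843 = 71 · 83 · 151.
φ(889843) = (71−1) · (83−1) · (151−1) = 70 · 82 · 150 = 861000.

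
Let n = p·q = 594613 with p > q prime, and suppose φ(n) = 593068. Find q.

719

φ(n) = (p−1)(q−1) = n − (p+q) + 1, so p + q = 594613 − 593068 + 1 = 1546.
p and q are the roots of t² − 1546t + 594613 = 0.
Discriminant: 1546² − 4·594613 = 2390116 − 2378452 = 11664; √11664 = 108.
q = (1546 − 108)/2 = 719, p = (1546 + 108)/2 = 827.
Check: 719 · 827 = 594613.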